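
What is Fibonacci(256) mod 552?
435

Matrix identity: Q^n = [[F_(n+1), F_n], [F_n, F_(n-1)]] with Q = [[1,1],[1,0]].
n = 256 = 100000000₂. Square-and-multiply, entries mod 552:
Q^1 = [[1,1],[1,0]]
Q^2 = (Q^1)² = [[2,1],[1,1]]
Q^4 = (Q^2)² = [[5,3],[3,2]]
Q^8 = (Q^4)² = [[34,21],[21,13]]
Q^16 = (Q^8)² = [[493,435],[435,58]]
Q^32 = (Q^16)² = [[58,117],[117,493]]
Q^64 = (Q^32)² = [[493,435],[435,58]]
Q^128 = (Q^64)² = [[58,117],[117,493]]
Q^256 = (Q^128)² = [[493,435],[435,58]]
F_256 mod 552 = Q^256[0][1] = 435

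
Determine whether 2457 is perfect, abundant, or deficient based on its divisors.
deficient

Proper divisors of 2457: sum = 1 + 3 + 7 + 9 + 13 + 21 + 27 + 39 + 63 + 91 + 117 + 189 + 273 + 351 + 819 = 2023
Since 2023 < 2457, 2457 is deficient.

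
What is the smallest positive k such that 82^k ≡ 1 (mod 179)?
89

179 is prime, so ord(82) divides φ(179) = 178.
Divisors of 178: 1, 2, 89, 178.
Repeated squaring: 82^1 ≡ 82, 82^2 ≡ 101, 82^4 ≡ 177, 82^8 ≡ 4, 82^16 ≡ 16, 82^32 ≡ 77, 82^64 ≡ 22, 82^128 ≡ 126 (mod 179).
Test 82^d mod 179 for each divisor d in increasing order:
82^1 ≡ 82
82^2 ≡ 101
82^89 = 82^64·82^16·82^8·82^1 ≡ 1  ← first divisor giving 1
The order is 89.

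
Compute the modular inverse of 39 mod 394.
293

gcd(39, 394) = 1, so the inverse exists.
Extended Euclidean algorithm on (394, 39):
394 = 10 × 39 + 4  ⟹  4 = (1)·394 + (-10)·39
39 = 9 × 4 + 3  ⟹  3 = (-9)·394 + (91)·39
4 = 1 × 3 + 1  ⟹  1 = (10)·394 + (-101)·39
So (-101)·39 ≡ 1 (mod 394), i.e. 39^(-1) ≡ -101 ≡ 293 (mod 394).
Check: 39 × 293 = 11427 ≡ 1 (mod 394)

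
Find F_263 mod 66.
13

Matrix identity: Q^n = [[F_(n+1), F_n], [F_n, F_(n-1)]] with Q = [[1,1],[1,0]].
n = 263 = 100000111₂. Square-and-multiply, entries mod 66:
Q^1 = [[1,1],[1,0]]
Q^2 = (Q^1)² = [[2,1],[1,1]]
Q^4 = (Q^2)² = [[5,3],[3,2]]
Q^8 = (Q^4)² = [[34,21],[21,13]]
Q^16 = (Q^8)² = [[13,63],[63,16]]
Q^32 = (Q^16)² = [[46,45],[45,1]]
Q^65 = (Q^32)²·Q = [[52,49],[49,3]]
Q^131 = (Q^65)²·Q = [[12,23],[23,55]]
Q^263 = (Q^131)²·Q = [[36,13],[13,23]]
F_263 mod 66 = Q^263[0][1] = 13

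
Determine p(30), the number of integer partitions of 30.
5604

p(n) counts ways to write n as a sum of positive integers (order ignored).
Euler's pentagonal recurrence: p(k) = p(k-1) + p(k-2) - p(k-5) - p(k-7) + p(k-12) + p(k-15) - ... (offsets j(3j∓1)/2, signs ++--, p(0)=1, p(<0)=0).
DP table for k = 0..29: p(0)=1, p(1)=1, p(2)=2, p(3)=3, p(4)=5, p(5)=7, p(6)=11, p(7)=15, p(8)=22, p(9)=30, p(10)=42, p(11)=56, p(12)=77, p(13)=101, p(14)=135, p(15)=176, p(16)=231, p(17)=297, p(18)=385, p(19)=490, p(20)=627, p(21)=792, p(22)=1002, p(23)=1255, p(24)=1575, p(25)=1958, p(26)=2436, p(27)=3010, p(28)=3718, p(29)=4565.
Final step: p(30) = p(29) + p(28) - p(25) - p(23) + p(18) + p(15) - p(8) - p(4)
= 4565 + 3718 - 1958 - 1255 + 385 + 176 - 22 - 5
= 5604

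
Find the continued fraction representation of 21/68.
[0; 3, 4, 5]

Euclidean algorithm steps:
21 = 0 × 68 + 21
68 = 3 × 21 + 5
21 = 4 × 5 + 1
5 = 5 × 1 + 0
Continued fraction: [0; 3, 4, 5]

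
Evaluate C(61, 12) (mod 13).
0

Using Lucas' theorem:
Write n=61 and k=12 in base 13:
n in base 13: [4, 9]
k in base 13: [0, 12]
C(61,12) mod 13 = ∏ C(n_i, k_i) mod 13
Digit binomials (mod 13): C(4,0) = 1; C(9,12) = 0 (k_i > n_i)
Product: 1 × 0 = 0 ≡ 0 (mod 13)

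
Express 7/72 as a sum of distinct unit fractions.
1/11 + 1/159 + 1/41976

Greedy algorithm:
7/72: ceiling(72/7) = 11, use 1/11
5/792: ceiling(792/5) = 159, use 1/159
1/41976: ceiling(41976/1) = 41976, use 1/41976
Result: 7/72 = 1/11 + 1/159 + 1/41976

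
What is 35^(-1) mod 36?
35

gcd(35, 36) = 1, so the inverse exists.
Extended Euclidean algorithm on (36, 35):
36 = 1 × 35 + 1  ⟹  1 = (1)·36 + (-1)·35
So (-1)·35 ≡ 1 (mod 36), i.e. 35^(-1) ≡ -1 ≡ 35 (mod 36).
Check: 35 × 35 = 1225 ≡ 1 (mod 36)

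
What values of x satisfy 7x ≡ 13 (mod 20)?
x ≡ 19 (mod 20)

gcd(7, 20) = 1, which divides 13, so solutions exist.
Find 7^(-1) mod 20 by the extended Euclidean algorithm:
20 = 2 × 7 + 6  ⟹  6 = (1)·20 + (-2)·7
7 = 1 × 6 + 1  ⟹  1 = (-1)·20 + (3)·7
So (3)·7 ≡ 1 (mod 20), i.e. 7^(-1) ≡ 3 (mod 20).
x ≡ 3 × 13 = 39 ≡ 19 (mod 20).
Check: 7 × 19 = 133 ≡ 13 (mod 20).
Unique solution: x ≡ 19 (mod 20)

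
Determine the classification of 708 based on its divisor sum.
abundant

Proper divisors of 708: sum = 1 + 2 + 3 + 4 + 6 + 12 + 59 + 118 + 177 + 236 + 354 = 972
Since 972 > 708, 708 is abundant.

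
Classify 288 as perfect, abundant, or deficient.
abundant

Proper divisors of 288: sum = 1 + 2 + 3 + 4 + 6 + 8 + 9 + 12 + ... + 48 + 72 + 96 + 144 (17 divisors) = 531
Since 531 > 288, 288 is abundant.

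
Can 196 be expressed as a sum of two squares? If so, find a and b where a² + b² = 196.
0² + 14² (a=0, b=14)

Factorization: 196 = 2^2 × 7^2
By Fermat: n is sum of two squares iff every prime p ≡ 3 (mod 4) appears to even power.
All primes ≡ 3 (mod 4) appear to even power.
Search a = 0, 1, 2, … for 196 - a² a perfect square: first hit at a = 0: 196 - 0 = 196 = 14².
196 = 0² + 14² = 0 + 196 ✓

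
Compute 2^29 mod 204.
32

Repeated squaring. Binary of 29 = 11101.
2^1 ≡ 2 (mod 204); 2^2 ≡ 4 (mod 204); 2^4 ≡ 16 (mod 204); 2^8 ≡ 52 (mod 204); 2^16 ≡ 52 (mod 204)
2^29 = 2^1 × 2^4 × 2^8 × 2^16 ≡ 32 (mod 204)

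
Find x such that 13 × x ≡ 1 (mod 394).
91

gcd(13, 394) = 1, so the inverse exists.
Extended Euclidean algorithm on (394, 13):
394 = 30 × 13 + 4  ⟹  4 = (1)·394 + (-30)·13
13 = 3 × 4 + 1  ⟹  1 = (-3)·394 + (91)·13
So (91)·13 ≡ 1 (mod 394), i.e. 13^(-1) ≡ 91 (mod 394).
Check: 13 × 91 = 1183 ≡ 1 (mod 394)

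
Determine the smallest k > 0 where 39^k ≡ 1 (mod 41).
20

41 is prime, so ord(39) divides φ(41) = 40.
Divisors of 40: 1, 2, 4, 5, 8, 10, 20, 40.
Repeated squaring: 39^1 ≡ 39, 39^2 ≡ 4, 39^4 ≡ 16, 39^8 ≡ 10, 39^16 ≡ 18, 39^32 ≡ 37 (mod 41).
Test 39^d mod 41 for each divisor d in increasing order:
39^1 ≡ 39
39^2 ≡ 4
39^4 ≡ 16
39^5 = 39^4·39^1 ≡ 9
39^8 ≡ 10
39^10 = 39^8·39^2 ≡ 40
39^20 = 39^16·39^4 ≡ 1  ← first divisor giving 1
The order is 20.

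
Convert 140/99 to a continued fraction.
[1; 2, 2, 2, 2, 3]

Euclidean algorithm steps:
140 = 1 × 99 + 41
99 = 2 × 41 + 17
41 = 2 × 17 + 7
17 = 2 × 7 + 3
7 = 2 × 3 + 1
3 = 3 × 1 + 0
Continued fraction: [1; 2, 2, 2, 2, 3]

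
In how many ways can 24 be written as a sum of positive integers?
1575

p(n) counts ways to write n as a sum of positive integers (order ignored).
Euler's pentagonal recurrence: p(k) = p(k-1) + p(k-2) - p(k-5) - p(k-7) + p(k-12) + p(k-15) - ... (offsets j(3j∓1)/2, signs ++--, p(0)=1, p(<0)=0).
DP table for k = 0..23: p(0)=1, p(1)=1, p(2)=2, p(3)=3, p(4)=5, p(5)=7, p(6)=11, p(7)=15, p(8)=22, p(9)=30, p(10)=42, p(11)=56, p(12)=77, p(13)=101, p(14)=135, p(15)=176, p(16)=231, p(17)=297, p(18)=385, p(19)=490, p(20)=627, p(21)=792, p(22)=1002, p(23)=1255.
Final step: p(24) = p(23) + p(22) - p(19) - p(17) + p(12) + p(9) - p(2)
= 1255 + 1002 - 490 - 297 + 77 + 30 - 2
= 1575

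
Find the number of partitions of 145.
24908858009

p(n) counts ways to write n as a sum of positive integers (order ignored).
Euler's pentagonal recurrence: p(k) = p(k-1) + p(k-2) - p(k-5) - p(k-7) + p(k-12) + p(k-15) - ... (offsets j(3j∓1)/2, signs ++--, p(0)=1, p(<0)=0).
DP table for k = 0..144: p(0)=1, p(1)=1, p(2)=2, p(3)=3, p(4)=5, p(5)=7, p(6)=11, p(7)=15, p(8)=22, p(9)=30, p(10)=42, p(11)=56, p(12)=77, p(13)=101, p(14)=135, p(15)=176, p(16)=231, p(17)=297, p(18)=385, p(19)=490, p(20)=627, p(21)=792, p(22)=1002, p(23)=1255, p(24)=1575, p(25)=1958, p(26)=2436, p(27)=3010, p(28)=3718, p(29)=4565, p(30)=5604, p(31)=6842, p(32)=8349, p(33)=10143, p(34)=12310, p(35)=14883, p(36)=17977, p(37)=21637, p(38)=26015, p(39)=31185, p(40)=37338, p(41)=44583, p(42)=53174, p(43)=63261, p(44)=75175, p(45)=89134, p(46)=105558, p(47)=124754, p(48)=147273, p(49)=173525, p(50)=204226, p(51)=239943, p(52)=281589, p(53)=329931, p(54)=386155, p(55)=451276, p(56)=526823, p(57)=614154, p(58)=715220, p(59)=831820, p(60)=966467, p(61)=1121505, p(62)=1300156, p(63)=1505499, p(64)=1741630, p(65)=2012558, p(66)=2323520, p(67)=2679689, p(68)=3087735, p(69)=3554345, p(70)=4087968, p(71)=4697205, p(72)=5392783, p(73)=6185689, p(74)=7089500, p(75)=8118264, p(76)=9289091, p(77)=10619863, p(78)=12132164, p(79)=13848650, p(80)=15796476, p(81)=18004327, p(82)=20506255, p(83)=23338469, p(84)=26543660, p(85)=30167357, p(86)=34262962, p(87)=38887673, p(88)=44108109, p(89)=49995925, p(90)=56634173, p(91)=64112359, p(92)=72533807, p(93)=82010177, p(94)=92669720, p(95)=104651419, p(96)=118114304, p(97)=133230930, p(98)=150198136, p(99)=169229875, p(100)=190569292, p(101)=214481126, p(102)=241265379, p(103)=271248950, p(104)=304801365, p(105)=342325709, p(106)=384276336, p(107)=431149389, p(108)=483502844, p(109)=541946240, p(110)=607163746, p(111)=679903203, p(112)=761002156, p(113)=851376628, p(114)=952050665, p(115)=1064144451, p(116)=1188908248, p(117)=1327710076, p(118)=1482074143, p(119)=1653668665, p(120)=1844349560, p(121)=2056148051, p(122)=2291320912, p(123)=2552338241, p(124)=2841940500, p(125)=3163127352, p(126)=3519222692, p(127)=3913864295, p(128)=4351078600, p(129)=4835271870, p(130)=5371315400, p(131)=5964539504, p(132)=6620830889, p(133)=7346629512, p(134)=8149040695, p(135)=9035836076, p(136)=10015581680, p(137)=11097645016, p(138)=12292341831, p(139)=13610949895, p(140)=15065878135, p(141)=16670689208, p(142)=18440293320, p(143)=20390982757, p(144)=22540654445.
Final step: p(145) = p(144) + p(143) - p(140) - p(138) + p(133) + p(130) - p(123) - p(119) + p(110) + p(105) - p(94) - p(88) + p(75) + p(68) - p(53) - p(45) + p(28) + p(19) - p(0)
= 22540654445 + 20390982757 - 15065878135 - 12292341831 + 7346629512 + 5371315400 - 2552338241 - 1653668665 + 607163746 + 342325709 - 92669720 - 44108109 + 8118264 + 3087735 - 329931 - 89134 + 3718 + 490 - 1
= 24908858009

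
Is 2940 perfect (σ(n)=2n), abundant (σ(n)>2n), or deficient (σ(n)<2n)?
abundant

Proper divisors of 2940: sum = 1 + 2 + 3 + 4 + 5 + 6 + 7 + 10 + ... + 588 + 735 + 980 + 1470 (35 divisors) = 6636
Since 6636 > 2940, 2940 is abundant.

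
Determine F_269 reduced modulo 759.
386

Matrix identity: Q^n = [[F_(n+1), F_n], [F_n, F_(n-1)]] with Q = [[1,1],[1,0]].
n = 269 = 100001101₂. Square-and-multiply, entries mod 759:
Q^1 = [[1,1],[1,0]]
Q^2 = (Q^1)² = [[2,1],[1,1]]
Q^4 = (Q^2)² = [[5,3],[3,2]]
Q^8 = (Q^4)² = [[34,21],[21,13]]
Q^16 = (Q^8)² = [[79,228],[228,610]]
Q^33 = (Q^16)²·Q = [[520,541],[541,738]]
Q^67 = (Q^33)²·Q = [[417,662],[662,514]]
Q^134 = (Q^67)² = [[379,14],[14,365]]
Q^269 = (Q^134)²·Q = [[176,386],[386,549]]
F_269 mod 759 = Q^269[0][1] = 386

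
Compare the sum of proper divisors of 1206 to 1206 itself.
abundant

Proper divisors of 1206: sum = 1 + 2 + 3 + 6 + 9 + 18 + 67 + 134 + 201 + 402 + 603 = 1446
Since 1446 > 1206, 1206 is abundant.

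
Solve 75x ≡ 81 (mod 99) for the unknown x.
x ≡ 9 (mod 33)

gcd(75, 99) = 3, which divides 81, so solutions exist.
Divide through by 3: 25x ≡ 27 (mod 33).
Find 25^(-1) mod 33 by the extended Euclidean algorithm:
33 = 1 × 25 + 8  ⟹  8 = (1)·33 + (-1)·25
25 = 3 × 8 + 1  ⟹  1 = (-3)·33 + (4)·25
So (4)·25 ≡ 1 (mod 33), i.e. 25^(-1) ≡ 4 (mod 33).
x ≡ 4 × 27 = 108 ≡ 9 (mod 33).
Check: 75 × 9 = 675 ≡ 81 (mod 99).
x ≡ 9 (mod 33), giving 3 solutions mod 99.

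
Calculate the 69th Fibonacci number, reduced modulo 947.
160

Matrix identity: Q^n = [[F_(n+1), F_n], [F_n, F_(n-1)]] with Q = [[1,1],[1,0]].
n = 69 = 1000101₂. Square-and-multiply, entries mod 947:
Q^1 = [[1,1],[1,0]]
Q^2 = (Q^1)² = [[2,1],[1,1]]
Q^4 = (Q^2)² = [[5,3],[3,2]]
Q^8 = (Q^4)² = [[34,21],[21,13]]
Q^17 = (Q^8)²·Q = [[690,650],[650,40]]
Q^34 = (Q^17)² = [[844,53],[53,791]]
Q^69 = (Q^34)²·Q = [[638,160],[160,478]]
F_69 mod 947 = Q^69[0][1] = 160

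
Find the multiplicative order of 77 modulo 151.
150

151 is prime, so ord(77) divides φ(151) = 150.
Divisors of 150: 1, 2, 3, 5, 6, 10, 15, 25, 30, 50, 75, 150.
Repeated squaring: 77^1 ≡ 77, 77^2 ≡ 40, 77^4 ≡ 90, 77^8 ≡ 97, 77^16 ≡ 47, 77^32 ≡ 95, 77^64 ≡ 116, 77^128 ≡ 17 (mod 151).
Test 77^d mod 151 for each divisor d in increasing order:
77^1 ≡ 77
77^2 ≡ 40
77^3 = 77^2·77^1 ≡ 60
77^5 = 77^4·77^1 ≡ 135
77^6 = 77^4·77^2 ≡ 127
77^10 = 77^8·77^2 ≡ 105
77^15 = 77^8·77^4·77^2·77^1 ≡ 132
77^25 = 77^16·77^8·77^1 ≡ 119
77^30 = 77^16·77^8·77^4·77^2 ≡ 59
77^50 = 77^32·77^16·77^2 ≡ 118
77^75 = 77^64·77^8·77^2·77^1 ≡ 150
77^150 = 77^128·77^16·77^4·77^2 ≡ 1  ← first divisor giving 1
The order is 150.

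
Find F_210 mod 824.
104

Matrix identity: Q^n = [[F_(n+1), F_n], [F_n, F_(n-1)]] with Q = [[1,1],[1,0]].
n = 210 = 11010010₂. Square-and-multiply, entries mod 824:
Q^1 = [[1,1],[1,0]]
Q^3 = (Q^1)²·Q = [[3,2],[2,1]]
Q^6 = (Q^3)² = [[13,8],[8,5]]
Q^13 = (Q^6)²·Q = [[377,233],[233,144]]
Q^26 = (Q^13)² = [[306,265],[265,41]]
Q^52 = (Q^26)² = [[709,491],[491,218]]
Q^105 = (Q^52)²·Q = [[823,514],[514,309]]
Q^210 = (Q^105)² = [[517,104],[104,413]]
F_210 mod 824 = Q^210[0][1] = 104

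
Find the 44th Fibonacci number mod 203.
88

Matrix identity: Q^n = [[F_(n+1), F_n], [F_n, F_(n-1)]] with Q = [[1,1],[1,0]].
n = 44 = 101100₂. Square-and-multiply, entries mod 203:
Q^1 = [[1,1],[1,0]]
Q^2 = (Q^1)² = [[2,1],[1,1]]
Q^5 = (Q^2)²·Q = [[8,5],[5,3]]
Q^11 = (Q^5)²·Q = [[144,89],[89,55]]
Q^22 = (Q^11)² = [[34,50],[50,187]]
Q^44 = (Q^22)² = [[2,88],[88,117]]
F_44 mod 203 = Q^44[0][1] = 88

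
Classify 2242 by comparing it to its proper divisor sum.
deficient

Proper divisors of 2242: sum = 1 + 2 + 19 + 38 + 59 + 118 + 1121 = 1358
Since 1358 < 2242, 2242 is deficient.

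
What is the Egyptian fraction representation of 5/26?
1/6 + 1/39

Greedy algorithm:
5/26: ceiling(26/5) = 6, use 1/6
1/39: ceiling(39/1) = 39, use 1/39
Result: 5/26 = 1/6 + 1/39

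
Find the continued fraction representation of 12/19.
[0; 1, 1, 1, 2, 2]

Euclidean algorithm steps:
12 = 0 × 19 + 12
19 = 1 × 12 + 7
12 = 1 × 7 + 5
7 = 1 × 5 + 2
5 = 2 × 2 + 1
2 = 2 × 1 + 0
Continued fraction: [0; 1, 1, 1, 2, 2]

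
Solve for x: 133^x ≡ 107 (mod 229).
57

Baby-step giant-step with step n = ⌈√229⌉ = 16.
Baby steps 133^j mod 229 (j:value) for j=0..15: 0:1, 1:133, 2:56, 3:120, 4:159, 5:79, 6:202, 7:73, 8:91, 9:195, 10:58, 11:157, 12:42, 13:90, 14:62, 15:2.
Giant-step multiplier: 133^(-16) ≡ 133^(228-16) = 133^212 ≡ 130 (mod 229).
Giant steps γ_i = 107·130^i mod 229: γ_0=107, γ_1=170, γ_2=116, γ_3=195 (in table at j=9).
x = i·n + j = 3·16 + 9 = 57.
Check: 133^57 ≡ 107 (mod 229).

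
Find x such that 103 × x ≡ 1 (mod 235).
162

gcd(103, 235) = 1, so the inverse exists.
Extended Euclidean algorithm on (235, 103):
235 = 2 × 103 + 29  ⟹  29 = (1)·235 + (-2)·103
103 = 3 × 29 + 16  ⟹  16 = (-3)·235 + (7)·103
29 = 1 × 16 + 13  ⟹  13 = (4)·235 + (-9)·103
16 = 1 × 13 + 3  ⟹  3 = (-7)·235 + (16)·103
13 = 4 × 3 + 1  ⟹  1 = (32)·235 + (-73)·103
So (-73)·103 ≡ 1 (mod 235), i.e. 103^(-1) ≡ -73 ≡ 162 (mod 235).
Check: 103 × 162 = 16686 ≡ 1 (mod 235)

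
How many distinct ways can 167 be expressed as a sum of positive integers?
207890420102

p(n) counts ways to write n as a sum of positive integers (order ignored).
Euler's pentagonal recurrence: p(k) = p(k-1) + p(k-2) - p(k-5) - p(k-7) + p(k-12) + p(k-15) - ... (offsets j(3j∓1)/2, signs ++--, p(0)=1, p(<0)=0).
DP table for k = 0..166: p(0)=1, p(1)=1, p(2)=2, p(3)=3, p(4)=5, p(5)=7, p(6)=11, p(7)=15, p(8)=22, p(9)=30, p(10)=42, p(11)=56, p(12)=77, p(13)=101, p(14)=135, p(15)=176, p(16)=231, p(17)=297, p(18)=385, p(19)=490, p(20)=627, p(21)=792, p(22)=1002, p(23)=1255, p(24)=1575, p(25)=1958, p(26)=2436, p(27)=3010, p(28)=3718, p(29)=4565, p(30)=5604, p(31)=6842, p(32)=8349, p(33)=10143, p(34)=12310, p(35)=14883, p(36)=17977, p(37)=21637, p(38)=26015, p(39)=31185, p(40)=37338, p(41)=44583, p(42)=53174, p(43)=63261, p(44)=75175, p(45)=89134, p(46)=105558, p(47)=124754, p(48)=147273, p(49)=173525, p(50)=204226, p(51)=239943, p(52)=281589, p(53)=329931, p(54)=386155, p(55)=451276, p(56)=526823, p(57)=614154, p(58)=715220, p(59)=831820, p(60)=966467, p(61)=1121505, p(62)=1300156, p(63)=1505499, p(64)=1741630, p(65)=2012558, p(66)=2323520, p(67)=2679689, p(68)=3087735, p(69)=3554345, p(70)=4087968, p(71)=4697205, p(72)=5392783, p(73)=6185689, p(74)=7089500, p(75)=8118264, p(76)=9289091, p(77)=10619863, p(78)=12132164, p(79)=13848650, p(80)=15796476, p(81)=18004327, p(82)=20506255, p(83)=23338469, p(84)=26543660, p(85)=30167357, p(86)=34262962, p(87)=38887673, p(88)=44108109, p(89)=49995925, p(90)=56634173, p(91)=64112359, p(92)=72533807, p(93)=82010177, p(94)=92669720, p(95)=104651419, p(96)=118114304, p(97)=133230930, p(98)=150198136, p(99)=169229875, p(100)=190569292, p(101)=214481126, p(102)=241265379, p(103)=271248950, p(104)=304801365, p(105)=342325709, p(106)=384276336, p(107)=431149389, p(108)=483502844, p(109)=541946240, p(110)=607163746, p(111)=679903203, p(112)=761002156, p(113)=851376628, p(114)=952050665, p(115)=1064144451, p(116)=1188908248, p(117)=1327710076, p(118)=1482074143, p(119)=1653668665, p(120)=1844349560, p(121)=2056148051, p(122)=2291320912, p(123)=2552338241, p(124)=2841940500, p(125)=3163127352, p(126)=3519222692, p(127)=3913864295, p(128)=4351078600, p(129)=4835271870, p(130)=5371315400, p(131)=5964539504, p(132)=6620830889, p(133)=7346629512, p(134)=8149040695, p(135)=9035836076, p(136)=10015581680, p(137)=11097645016, p(138)=12292341831, p(139)=13610949895, p(140)=15065878135, p(141)=16670689208, p(142)=18440293320, p(143)=20390982757, p(144)=22540654445, p(145)=24908858009, p(146)=27517052599, p(147)=30388671978, p(148)=33549419497, p(149)=37027355200, p(150)=40853235313, p(151)=45060624582, p(152)=49686288421, p(153)=54770336324, p(154)=60356673280, p(155)=66493182097, p(156)=73232243759, p(157)=80630964769, p(158)=88751778802, p(159)=97662728555, p(160)=107438159466, p(161)=118159068427, p(162)=129913904637, p(163)=142798995930, p(164)=156919475295, p(165)=172389800255, p(166)=189334822579.
Final step: p(167) = p(166) + p(165) - p(162) - p(160) + p(155) + p(152) - p(145) - p(141) + p(132) + p(127) - p(116) - p(110) + p(97) + p(90) - p(75) - p(67) + p(50) + p(41) - p(22) - p(12)
= 189334822579 + 172389800255 - 129913904637 - 107438159466 + 66493182097 + 49686288421 - 24908858009 - 16670689208 + 6620830889 + 3913864295 - 1188908248 - 607163746 + 133230930 + 56634173 - 8118264 - 2679689 + 204226 + 44583 - 1002 - 77
= 207890420102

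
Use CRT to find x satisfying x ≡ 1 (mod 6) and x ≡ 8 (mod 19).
103

Using Chinese Remainder Theorem:
M = 6 × 19 = 114
M1 = 19, M2 = 6
y1 = 19^(-1) mod 6 = 1
y2 = 6^(-1) mod 19 = 16
x = (1×19×1 + 8×6×16) mod 114 = 103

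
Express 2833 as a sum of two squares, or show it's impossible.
23² + 48² (a=23, b=48)

Factorization: 2833 = 2833
By Fermat: n is sum of two squares iff every prime p ≡ 3 (mod 4) appears to even power.
All primes ≡ 3 (mod 4) appear to even power.
Search a = 0, 1, 2, … for 2833 - a² a perfect square: first hit at a = 23: 2833 - 529 = 2304 = 48².
2833 = 23² + 48² = 529 + 2304 ✓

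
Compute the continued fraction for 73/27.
[2; 1, 2, 2, 1, 2]

Euclidean algorithm steps:
73 = 2 × 27 + 19
27 = 1 × 19 + 8
19 = 2 × 8 + 3
8 = 2 × 3 + 2
3 = 1 × 2 + 1
2 = 2 × 1 + 0
Continued fraction: [2; 1, 2, 2, 1, 2]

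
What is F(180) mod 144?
0

Matrix identity: Q^n = [[F_(n+1), F_n], [F_n, F_(n-1)]] with Q = [[1,1],[1,0]].
n = 180 = 10110100₂. Square-and-multiply, entries mod 144:
Q^1 = [[1,1],[1,0]]
Q^2 = (Q^1)² = [[2,1],[1,1]]
Q^5 = (Q^2)²·Q = [[8,5],[5,3]]
Q^11 = (Q^5)²·Q = [[0,89],[89,55]]
Q^22 = (Q^11)² = [[1,143],[143,2]]
Q^45 = (Q^22)²·Q = [[143,2],[2,141]]
Q^90 = (Q^45)² = [[5,136],[136,13]]
Q^180 = (Q^90)² = [[89,0],[0,89]]
F_180 mod 144 = Q^180[0][1] = 0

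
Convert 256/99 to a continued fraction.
[2; 1, 1, 2, 2, 2, 3]

Euclidean algorithm steps:
256 = 2 × 99 + 58
99 = 1 × 58 + 41
58 = 1 × 41 + 17
41 = 2 × 17 + 7
17 = 2 × 7 + 3
7 = 2 × 3 + 1
3 = 3 × 1 + 0
Continued fraction: [2; 1, 1, 2, 2, 2, 3]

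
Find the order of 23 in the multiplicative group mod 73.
36

73 is prime, so ord(23) divides φ(73) = 72.
Divisors of 72: 1, 2, 3, 4, 6, 8, 9, 12, 18, 24, 36, 72.
Repeated squaring: 23^1 ≡ 23, 23^2 ≡ 18, 23^4 ≡ 32, 23^8 ≡ 2, 23^16 ≡ 4, 23^32 ≡ 16, 23^64 ≡ 37 (mod 73).
Test 23^d mod 73 for each divisor d in increasing order:
23^1 ≡ 23
23^2 ≡ 18
23^3 = 23^2·23^1 ≡ 49
23^4 ≡ 32
23^6 = 23^4·23^2 ≡ 65
23^8 ≡ 2
23^9 = 23^8·23^1 ≡ 46
23^12 = 23^8·23^4 ≡ 64
23^18 = 23^16·23^2 ≡ 72
23^24 = 23^16·23^8 ≡ 8
23^36 = 23^32·23^4 ≡ 1  ← first divisor giving 1
The order is 36.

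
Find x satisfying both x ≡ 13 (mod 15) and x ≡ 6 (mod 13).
58

Using Chinese Remainder Theorem:
M = 15 × 13 = 195
M1 = 13, M2 = 15
y1 = 13^(-1) mod 15 = 7
y2 = 15^(-1) mod 13 = 7
x = (13×13×7 + 6×15×7) mod 195 = 58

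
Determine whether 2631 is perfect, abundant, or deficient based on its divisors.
deficient

Proper divisors of 2631: sum = 1 + 3 + 877 = 881
Since 881 < 2631, 2631 is deficient.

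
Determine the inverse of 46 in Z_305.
126

gcd(46, 305) = 1, so the inverse exists.
Extended Euclidean algorithm on (305, 46):
305 = 6 × 46 + 29  ⟹  29 = (1)·305 + (-6)·46
46 = 1 × 29 + 17  ⟹  17 = (-1)·305 + (7)·46
29 = 1 × 17 + 12  ⟹  12 = (2)·305 + (-13)·46
17 = 1 × 12 + 5  ⟹  5 = (-3)·305 + (20)·46
12 = 2 × 5 + 2  ⟹  2 = (8)·305 + (-53)·46
5 = 2 × 2 + 1  ⟹  1 = (-19)·305 + (126)·46
So (126)·46 ≡ 1 (mod 305), i.e. 46^(-1) ≡ 126 (mod 305).
Check: 46 × 126 = 5796 ≡ 1 (mod 305)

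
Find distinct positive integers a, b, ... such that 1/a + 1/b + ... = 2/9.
1/5 + 1/45

Greedy algorithm:
2/9: ceiling(9/2) = 5, use 1/5
1/45: ceiling(45/1) = 45, use 1/45
Result: 2/9 = 1/5 + 1/45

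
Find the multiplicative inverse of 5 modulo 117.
47

gcd(5, 117) = 1, so the inverse exists.
Extended Euclidean algorithm on (117, 5):
117 = 23 × 5 + 2  ⟹  2 = (1)·117 + (-23)·5
5 = 2 × 2 + 1  ⟹  1 = (-2)·117 + (47)·5
So (47)·5 ≡ 1 (mod 117), i.e. 5^(-1) ≡ 47 (mod 117).
Check: 5 × 47 = 235 ≡ 1 (mod 117)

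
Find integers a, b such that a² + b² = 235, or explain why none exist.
Not possible

Factorization: 235 = 5 × 47
By Fermat: n is sum of two squares iff every prime p ≡ 3 (mod 4) appears to even power.
Prime(s) ≡ 3 (mod 4) with odd exponent: [(47, 1)]
Therefore 235 cannot be expressed as a² + b².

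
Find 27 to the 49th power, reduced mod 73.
27

Repeated squaring. Binary of 49 = 110001.
27^1 ≡ 27 (mod 73); 27^2 ≡ 72 (mod 73); 27^4 ≡ 1 (mod 73); 27^8 ≡ 1 (mod 73); 27^16 ≡ 1 (mod 73); 27^32 ≡ 1 (mod 73)
27^49 = 27^1 × 27^16 × 27^32 ≡ 27 (mod 73)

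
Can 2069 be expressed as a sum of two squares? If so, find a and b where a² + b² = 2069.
25² + 38² (a=25, b=38)

Factorization: 2069 = 2069
By Fermat: n is sum of two squares iff every prime p ≡ 3 (mod 4) appears to even power.
All primes ≡ 3 (mod 4) appear to even power.
Search a = 0, 1, 2, … for 2069 - a² a perfect square: first hit at a = 25: 2069 - 625 = 1444 = 38².
2069 = 25² + 38² = 625 + 1444 ✓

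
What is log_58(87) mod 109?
14

Baby-step giant-step with step n = ⌈√109⌉ = 11.
Baby steps 58^j mod 109 (j:value) for j=0..10: 0:1, 1:58, 2:94, 3:2, 4:7, 5:79, 6:4, 7:14, 8:49, 9:8, 10:28.
Giant-step multiplier: 58^(-11) ≡ 58^(108-11) = 58^97 ≡ 99 (mod 109).
Giant steps γ_i = 87·99^i mod 109: γ_0=87, γ_1=2 (in table at j=3).
x = i·n + j = 1·11 + 3 = 14.
Check: 58^14 ≡ 87 (mod 109).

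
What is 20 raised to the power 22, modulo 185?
25

Repeated squaring. Binary of 22 = 10110.
20^1 ≡ 20 (mod 185); 20^2 ≡ 30 (mod 185); 20^4 ≡ 160 (mod 185); 20^8 ≡ 70 (mod 185); 20^16 ≡ 90 (mod 185)
20^22 = 20^2 × 20^4 × 20^16 ≡ 25 (mod 185)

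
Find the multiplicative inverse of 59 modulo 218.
85

gcd(59, 218) = 1, so the inverse exists.
Extended Euclidean algorithm on (218, 59):
218 = 3 × 59 + 41  ⟹  41 = (1)·218 + (-3)·59
59 = 1 × 41 + 18  ⟹  18 = (-1)·218 + (4)·59
41 = 2 × 18 + 5  ⟹  5 = (3)·218 + (-11)·59
18 = 3 × 5 + 3  ⟹  3 = (-10)·218 + (37)·59
5 = 1 × 3 + 2  ⟹  2 = (13)·218 + (-48)·59
3 = 1 × 2 + 1  ⟹  1 = (-23)·218 + (85)·59
So (85)·59 ≡ 1 (mod 218), i.e. 59^(-1) ≡ 85 (mod 218).
Check: 59 × 85 = 5015 ≡ 1 (mod 218)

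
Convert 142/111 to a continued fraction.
[1; 3, 1, 1, 2, 1, 1, 2]

Euclidean algorithm steps:
142 = 1 × 111 + 31
111 = 3 × 31 + 18
31 = 1 × 18 + 13
18 = 1 × 13 + 5
13 = 2 × 5 + 3
5 = 1 × 3 + 2
3 = 1 × 2 + 1
2 = 2 × 1 + 0
Continued fraction: [1; 3, 1, 1, 2, 1, 1, 2]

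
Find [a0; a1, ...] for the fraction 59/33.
[1; 1, 3, 1, 2, 2]

Euclidean algorithm steps:
59 = 1 × 33 + 26
33 = 1 × 26 + 7
26 = 3 × 7 + 5
7 = 1 × 5 + 2
5 = 2 × 2 + 1
2 = 2 × 1 + 0
Continued fraction: [1; 1, 3, 1, 2, 2]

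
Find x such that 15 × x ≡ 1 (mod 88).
47

gcd(15, 88) = 1, so the inverse exists.
Extended Euclidean algorithm on (88, 15):
88 = 5 × 15 + 13  ⟹  13 = (1)·88 + (-5)·15
15 = 1 × 13 + 2  ⟹  2 = (-1)·88 + (6)·15
13 = 6 × 2 + 1  ⟹  1 = (7)·88 + (-41)·15
So (-41)·15 ≡ 1 (mod 88), i.e. 15^(-1) ≡ -41 ≡ 47 (mod 88).
Check: 15 × 47 = 705 ≡ 1 (mod 88)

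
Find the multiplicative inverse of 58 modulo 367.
19

gcd(58, 367) = 1, so the inverse exists.
Extended Euclidean algorithm on (367, 58):
367 = 6 × 58 + 19  ⟹  19 = (1)·367 + (-6)·58
58 = 3 × 19 + 1  ⟹  1 = (-3)·367 + (19)·58
So (19)·58 ≡ 1 (mod 367), i.e. 58^(-1) ≡ 19 (mod 367).
Check: 58 × 19 = 1102 ≡ 1 (mod 367)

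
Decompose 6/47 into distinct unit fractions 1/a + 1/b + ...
1/8 + 1/376

Greedy algorithm:
6/47: ceiling(47/6) = 8, use 1/8
1/376: ceiling(376/1) = 376, use 1/376
Result: 6/47 = 1/8 + 1/376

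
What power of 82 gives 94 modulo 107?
43

Baby-step giant-step with step n = ⌈√107⌉ = 11.
Baby steps 82^j mod 107 (j:value) for j=0..10: 0:1, 1:82, 2:90, 3:104, 4:75, 5:51, 6:9, 7:96, 8:61, 9:80, 10:33.
Giant-step multiplier: 82^(-11) ≡ 82^(106-11) = 82^95 ≡ 38 (mod 107).
Giant steps γ_i = 94·38^i mod 107: γ_0=94, γ_1=41, γ_2=60, γ_3=33 (in table at j=10).
x = i·n + j = 3·11 + 10 = 43.
Check: 82^43 ≡ 94 (mod 107).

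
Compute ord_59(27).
29

59 is prime, so ord(27) divides φ(59) = 58.
Divisors of 58: 1, 2, 29, 58.
Repeated squaring: 27^1 ≡ 27, 27^2 ≡ 21, 27^4 ≡ 28, 27^8 ≡ 17, 27^16 ≡ 53, 27^32 ≡ 36 (mod 59).
Test 27^d mod 59 for each divisor d in increasing order:
27^1 ≡ 27
27^2 ≡ 21
27^29 = 27^16·27^8·27^4·27^1 ≡ 1  ← first divisor giving 1
The order is 29.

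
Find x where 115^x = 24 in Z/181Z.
151

Baby-step giant-step with step n = ⌈√181⌉ = 14.
Baby steps 115^j mod 181 (j:value) for j=0..13: 0:1, 1:115, 2:12, 3:113, 4:144, 5:89, 6:99, 7:163, 8:102, 9:146, 10:138, 11:123, 12:27, 13:28.
Giant-step multiplier: 115^(-14) ≡ 115^(180-14) = 115^166 ≡ 100 (mod 181).
Giant steps γ_i = 24·100^i mod 181: γ_0=24, γ_1=47, γ_2=175, γ_3=124, γ_4=92, γ_5=150, γ_6=158, γ_7=53, γ_8=51, γ_9=32, γ_10=123 (in table at j=11).
x = i·n + j = 10·14 + 11 = 151.
Check: 115^151 ≡ 24 (mod 181).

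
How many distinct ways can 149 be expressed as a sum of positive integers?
37027355200

p(n) counts ways to write n as a sum of positive integers (order ignored).
Euler's pentagonal recurrence: p(k) = p(k-1) + p(k-2) - p(k-5) - p(k-7) + p(k-12) + p(k-15) - ... (offsets j(3j∓1)/2, signs ++--, p(0)=1, p(<0)=0).
DP table for k = 0..148: p(0)=1, p(1)=1, p(2)=2, p(3)=3, p(4)=5, p(5)=7, p(6)=11, p(7)=15, p(8)=22, p(9)=30, p(10)=42, p(11)=56, p(12)=77, p(13)=101, p(14)=135, p(15)=176, p(16)=231, p(17)=297, p(18)=385, p(19)=490, p(20)=627, p(21)=792, p(22)=1002, p(23)=1255, p(24)=1575, p(25)=1958, p(26)=2436, p(27)=3010, p(28)=3718, p(29)=4565, p(30)=5604, p(31)=6842, p(32)=8349, p(33)=10143, p(34)=12310, p(35)=14883, p(36)=17977, p(37)=21637, p(38)=26015, p(39)=31185, p(40)=37338, p(41)=44583, p(42)=53174, p(43)=63261, p(44)=75175, p(45)=89134, p(46)=105558, p(47)=124754, p(48)=147273, p(49)=173525, p(50)=204226, p(51)=239943, p(52)=281589, p(53)=329931, p(54)=386155, p(55)=451276, p(56)=526823, p(57)=614154, p(58)=715220, p(59)=831820, p(60)=966467, p(61)=1121505, p(62)=1300156, p(63)=1505499, p(64)=1741630, p(65)=2012558, p(66)=2323520, p(67)=2679689, p(68)=3087735, p(69)=3554345, p(70)=4087968, p(71)=4697205, p(72)=5392783, p(73)=6185689, p(74)=7089500, p(75)=8118264, p(76)=9289091, p(77)=10619863, p(78)=12132164, p(79)=13848650, p(80)=15796476, p(81)=18004327, p(82)=20506255, p(83)=23338469, p(84)=26543660, p(85)=30167357, p(86)=34262962, p(87)=38887673, p(88)=44108109, p(89)=49995925, p(90)=56634173, p(91)=64112359, p(92)=72533807, p(93)=82010177, p(94)=92669720, p(95)=104651419, p(96)=118114304, p(97)=133230930, p(98)=150198136, p(99)=169229875, p(100)=190569292, p(101)=214481126, p(102)=241265379, p(103)=271248950, p(104)=304801365, p(105)=342325709, p(106)=384276336, p(107)=431149389, p(108)=483502844, p(109)=541946240, p(110)=607163746, p(111)=679903203, p(112)=761002156, p(113)=851376628, p(114)=952050665, p(115)=1064144451, p(116)=1188908248, p(117)=1327710076, p(118)=1482074143, p(119)=1653668665, p(120)=1844349560, p(121)=2056148051, p(122)=2291320912, p(123)=2552338241, p(124)=2841940500, p(125)=3163127352, p(126)=3519222692, p(127)=3913864295, p(128)=4351078600, p(129)=4835271870, p(130)=5371315400, p(131)=5964539504, p(132)=6620830889, p(133)=7346629512, p(134)=8149040695, p(135)=9035836076, p(136)=10015581680, p(137)=11097645016, p(138)=12292341831, p(139)=13610949895, p(140)=15065878135, p(141)=16670689208, p(142)=18440293320, p(143)=20390982757, p(144)=22540654445, p(145)=24908858009, p(146)=27517052599, p(147)=30388671978, p(148)=33549419497.
Final step: p(149) = p(148) + p(147) - p(144) - p(142) + p(137) + p(134) - p(127) - p(123) + p(114) + p(109) - p(98) - p(92) + p(79) + p(72) - p(57) - p(49) + p(32) + p(23) - p(4)
= 33549419497 + 30388671978 - 22540654445 - 18440293320 + 11097645016 + 8149040695 - 3913864295 - 2552338241 + 952050665 + 541946240 - 150198136 - 72533807 + 13848650 + 5392783 - 614154 - 173525 + 8349 + 1255 - 5
= 37027355200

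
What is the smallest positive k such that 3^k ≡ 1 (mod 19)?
18

19 is prime, so ord(3) divides φ(19) = 18.
Divisors of 18: 1, 2, 3, 6, 9, 18.
Repeated squaring: 3^1 ≡ 3, 3^2 ≡ 9, 3^4 ≡ 5, 3^8 ≡ 6, 3^16 ≡ 17 (mod 19).
Test 3^d mod 19 for each divisor d in increasing order:
3^1 ≡ 3
3^2 ≡ 9
3^3 = 3^2·3^1 ≡ 8
3^6 = 3^4·3^2 ≡ 7
3^9 = 3^8·3^1 ≡ 18
3^18 = 3^16·3^2 ≡ 1  ← first divisor giving 1
The order is 18.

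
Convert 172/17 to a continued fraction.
[10; 8, 2]

Euclidean algorithm steps:
172 = 10 × 17 + 2
17 = 8 × 2 + 1
2 = 2 × 1 + 0
Continued fraction: [10; 8, 2]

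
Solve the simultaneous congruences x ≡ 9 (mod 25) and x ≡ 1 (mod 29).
59

Using Chinese Remainder Theorem:
M = 25 × 29 = 725
M1 = 29, M2 = 25
y1 = 29^(-1) mod 25 = 19
y2 = 25^(-1) mod 29 = 7
x = (9×29×19 + 1×25×7) mod 725 = 59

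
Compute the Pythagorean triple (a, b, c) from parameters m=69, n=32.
(3737, 4416, 5785)

Euclid's formula: a = m² - n², b = 2mn, c = m² + n²
m = 69, n = 32
a = 69² - 32² = 4761 - 1024 = 3737
b = 2 × 69 × 32 = 4416
c = 69² + 32² = 4761 + 1024 = 5785
Verification: 3737² + 4416² = 13965169 + 19501056 = 33466225 = 5785² ✓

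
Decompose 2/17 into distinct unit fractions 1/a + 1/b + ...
1/9 + 1/153

Greedy algorithm:
2/17: ceiling(17/2) = 9, use 1/9
1/153: ceiling(153/1) = 153, use 1/153
Result: 2/17 = 1/9 + 1/153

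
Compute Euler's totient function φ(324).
108

324 = 2^2 × 3^4
φ(n) = n × ∏(1 - 1/p) for each prime p dividing n
φ(324) = 324 × (1 - 1/2) × (1 - 1/3) = 108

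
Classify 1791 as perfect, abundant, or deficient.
deficient

Proper divisors of 1791: sum = 1 + 3 + 9 + 199 + 597 = 809
Since 809 < 1791, 1791 is deficient.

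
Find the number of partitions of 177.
522115831195

p(n) counts ways to write n as a sum of positive integers (order ignored).
Euler's pentagonal recurrence: p(k) = p(k-1) + p(k-2) - p(k-5) - p(k-7) + p(k-12) + p(k-15) - ... (offsets j(3j∓1)/2, signs ++--, p(0)=1, p(<0)=0).
DP table for k = 0..176: p(0)=1, p(1)=1, p(2)=2, p(3)=3, p(4)=5, p(5)=7, p(6)=11, p(7)=15, p(8)=22, p(9)=30, p(10)=42, p(11)=56, p(12)=77, p(13)=101, p(14)=135, p(15)=176, p(16)=231, p(17)=297, p(18)=385, p(19)=490, p(20)=627, p(21)=792, p(22)=1002, p(23)=1255, p(24)=1575, p(25)=1958, p(26)=2436, p(27)=3010, p(28)=3718, p(29)=4565, p(30)=5604, p(31)=6842, p(32)=8349, p(33)=10143, p(34)=12310, p(35)=14883, p(36)=17977, p(37)=21637, p(38)=26015, p(39)=31185, p(40)=37338, p(41)=44583, p(42)=53174, p(43)=63261, p(44)=75175, p(45)=89134, p(46)=105558, p(47)=124754, p(48)=147273, p(49)=173525, p(50)=204226, p(51)=239943, p(52)=281589, p(53)=329931, p(54)=386155, p(55)=451276, p(56)=526823, p(57)=614154, p(58)=715220, p(59)=831820, p(60)=966467, p(61)=1121505, p(62)=1300156, p(63)=1505499, p(64)=1741630, p(65)=2012558, p(66)=2323520, p(67)=2679689, p(68)=3087735, p(69)=3554345, p(70)=4087968, p(71)=4697205, p(72)=5392783, p(73)=6185689, p(74)=7089500, p(75)=8118264, p(76)=9289091, p(77)=10619863, p(78)=12132164, p(79)=13848650, p(80)=15796476, p(81)=18004327, p(82)=20506255, p(83)=23338469, p(84)=26543660, p(85)=30167357, p(86)=34262962, p(87)=38887673, p(88)=44108109, p(89)=49995925, p(90)=56634173, p(91)=64112359, p(92)=72533807, p(93)=82010177, p(94)=92669720, p(95)=104651419, p(96)=118114304, p(97)=133230930, p(98)=150198136, p(99)=169229875, p(100)=190569292, p(101)=214481126, p(102)=241265379, p(103)=271248950, p(104)=304801365, p(105)=342325709, p(106)=384276336, p(107)=431149389, p(108)=483502844, p(109)=541946240, p(110)=607163746, p(111)=679903203, p(112)=761002156, p(113)=851376628, p(114)=952050665, p(115)=1064144451, p(116)=1188908248, p(117)=1327710076, p(118)=1482074143, p(119)=1653668665, p(120)=1844349560, p(121)=2056148051, p(122)=2291320912, p(123)=2552338241, p(124)=2841940500, p(125)=3163127352, p(126)=3519222692, p(127)=3913864295, p(128)=4351078600, p(129)=4835271870, p(130)=5371315400, p(131)=5964539504, p(132)=6620830889, p(133)=7346629512, p(134)=8149040695, p(135)=9035836076, p(136)=10015581680, p(137)=11097645016, p(138)=12292341831, p(139)=13610949895, p(140)=15065878135, p(141)=16670689208, p(142)=18440293320, p(143)=20390982757, p(144)=22540654445, p(145)=24908858009, p(146)=27517052599, p(147)=30388671978, p(148)=33549419497, p(149)=37027355200, p(150)=40853235313, p(151)=45060624582, p(152)=49686288421, p(153)=54770336324, p(154)=60356673280, p(155)=66493182097, p(156)=73232243759, p(157)=80630964769, p(158)=88751778802, p(159)=97662728555, p(160)=107438159466, p(161)=118159068427, p(162)=129913904637, p(163)=142798995930, p(164)=156919475295, p(165)=172389800255, p(166)=189334822579, p(167)=207890420102, p(168)=228204732751, p(169)=250438925115, p(170)=274768617130, p(171)=301384802048, p(172)=330495499613, p(173)=362326859895, p(174)=397125074750, p(175)=435157697830, p(176)=476715857290.
Final step: p(177) = p(176) + p(175) - p(172) - p(170) + p(165) + p(162) - p(155) - p(151) + p(142) + p(137) - p(126) - p(120) + p(107) + p(100) - p(85) - p(77) + p(60) + p(51) - p(32) - p(22) + p(1)
= 476715857290 + 435157697830 - 330495499613 - 274768617130 + 172389800255 + 129913904637 - 66493182097 - 45060624582 + 18440293320 + 11097645016 - 3519222692 - 1844349560 + 431149389 + 190569292 - 30167357 - 10619863 + 966467 + 239943 - 8349 - 1002 + 1
= 522115831195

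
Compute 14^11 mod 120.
104

Repeated squaring. Binary of 11 = 1011.
14^1 ≡ 14 (mod 120); 14^2 ≡ 76 (mod 120); 14^4 ≡ 16 (mod 120); 14^8 ≡ 16 (mod 120)
14^11 = 14^1 × 14^2 × 14^8 ≡ 104 (mod 120)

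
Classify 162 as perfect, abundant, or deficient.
abundant

Proper divisors of 162: sum = 1 + 2 + 3 + 6 + 9 + 18 + 27 + 54 + 81 = 201
Since 201 > 162, 162 is abundant.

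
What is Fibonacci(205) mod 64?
41

Matrix identity: Q^n = [[F_(n+1), F_n], [F_n, F_(n-1)]] with Q = [[1,1],[1,0]].
n = 205 = 11001101₂. Square-and-multiply, entries mod 64:
Q^1 = [[1,1],[1,0]]
Q^3 = (Q^1)²·Q = [[3,2],[2,1]]
Q^6 = (Q^3)² = [[13,8],[8,5]]
Q^12 = (Q^6)² = [[41,16],[16,25]]
Q^25 = (Q^12)²·Q = [[49,17],[17,32]]
Q^51 = (Q^25)²·Q = [[35,2],[2,33]]
Q^102 = (Q^51)² = [[13,8],[8,5]]
Q^205 = (Q^102)²·Q = [[57,41],[41,16]]
F_205 mod 64 = Q^205[0][1] = 41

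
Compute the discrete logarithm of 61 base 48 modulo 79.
21

Baby-step giant-step with step n = ⌈√79⌉ = 9.
Baby steps 48^j mod 79 (j:value) for j=0..8: 0:1, 1:48, 2:13, 3:71, 4:11, 5:54, 6:64, 7:70, 8:42.
Giant-step multiplier: 48^(-9) ≡ 48^(78-9) = 48^69 ≡ 27 (mod 79).
Giant steps γ_i = 61·27^i mod 79: γ_0=61, γ_1=67, γ_2=71 (in table at j=3).
x = i·n + j = 2·9 + 3 = 21.
Check: 48^21 ≡ 61 (mod 79).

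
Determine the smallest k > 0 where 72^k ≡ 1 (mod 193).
32

193 is prime, so ord(72) divides φ(193) = 192.
Divisors of 192: 1, 2, 3, 4, 6, 8, 12, 16, 24, 32, 48, 64, 96, 192.
Repeated squaring: 72^1 ≡ 72, 72^2 ≡ 166, 72^4 ≡ 150, 72^8 ≡ 112, 72^16 ≡ 192, 72^32 ≡ 1, 72^64 ≡ 1, 72^128 ≡ 1 (mod 193).
Test 72^d mod 193 for each divisor d in increasing order:
72^1 ≡ 72
72^2 ≡ 166
72^3 = 72^2·72^1 ≡ 179
72^4 ≡ 150
72^6 = 72^4·72^2 ≡ 3
72^8 ≡ 112
72^12 = 72^8·72^4 ≡ 9
72^16 ≡ 192
72^24 = 72^16·72^8 ≡ 81
72^32 ≡ 1  ← first divisor giving 1
The order is 32.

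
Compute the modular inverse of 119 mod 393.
251

gcd(119, 393) = 1, so the inverse exists.
Extended Euclidean algorithm on (393, 119):
393 = 3 × 119 + 36  ⟹  36 = (1)·393 + (-3)·119
119 = 3 × 36 + 11  ⟹  11 = (-3)·393 + (10)·119
36 = 3 × 11 + 3  ⟹  3 = (10)·393 + (-33)·119
11 = 3 × 3 + 2  ⟹  2 = (-33)·393 + (109)·119
3 = 1 × 2 + 1  ⟹  1 = (43)·393 + (-142)·119
So (-142)·119 ≡ 1 (mod 393), i.e. 119^(-1) ≡ -142 ≡ 251 (mod 393).
Check: 119 × 251 = 29869 ≡ 1 (mod 393)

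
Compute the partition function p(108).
483502844

p(n) counts ways to write n as a sum of positive integers (order ignored).
Euler's pentagonal recurrence: p(k) = p(k-1) + p(k-2) - p(k-5) - p(k-7) + p(k-12) + p(k-15) - ... (offsets j(3j∓1)/2, signs ++--, p(0)=1, p(<0)=0).
DP table for k = 0..107: p(0)=1, p(1)=1, p(2)=2, p(3)=3, p(4)=5, p(5)=7, p(6)=11, p(7)=15, p(8)=22, p(9)=30, p(10)=42, p(11)=56, p(12)=77, p(13)=101, p(14)=135, p(15)=176, p(16)=231, p(17)=297, p(18)=385, p(19)=490, p(20)=627, p(21)=792, p(22)=1002, p(23)=1255, p(24)=1575, p(25)=1958, p(26)=2436, p(27)=3010, p(28)=3718, p(29)=4565, p(30)=5604, p(31)=6842, p(32)=8349, p(33)=10143, p(34)=12310, p(35)=14883, p(36)=17977, p(37)=21637, p(38)=26015, p(39)=31185, p(40)=37338, p(41)=44583, p(42)=53174, p(43)=63261, p(44)=75175, p(45)=89134, p(46)=105558, p(47)=124754, p(48)=147273, p(49)=173525, p(50)=204226, p(51)=239943, p(52)=281589, p(53)=329931, p(54)=386155, p(55)=451276, p(56)=526823, p(57)=614154, p(58)=715220, p(59)=831820, p(60)=966467, p(61)=1121505, p(62)=1300156, p(63)=1505499, p(64)=1741630, p(65)=2012558, p(66)=2323520, p(67)=2679689, p(68)=3087735, p(69)=3554345, p(70)=4087968, p(71)=4697205, p(72)=5392783, p(73)=6185689, p(74)=7089500, p(75)=8118264, p(76)=9289091, p(77)=10619863, p(78)=12132164, p(79)=13848650, p(80)=15796476, p(81)=18004327, p(82)=20506255, p(83)=23338469, p(84)=26543660, p(85)=30167357, p(86)=34262962, p(87)=38887673, p(88)=44108109, p(89)=49995925, p(90)=56634173, p(91)=64112359, p(92)=72533807, p(93)=82010177, p(94)=92669720, p(95)=104651419, p(96)=118114304, p(97)=133230930, p(98)=150198136, p(99)=169229875, p(100)=190569292, p(101)=214481126, p(102)=241265379, p(103)=271248950, p(104)=304801365, p(105)=342325709, p(106)=384276336, p(107)=431149389.
Final step: p(108) = p(107) + p(106) - p(103) - p(101) + p(96) + p(93) - p(86) - p(82) + p(73) + p(68) - p(57) - p(51) + p(38) + p(31) - p(16) - p(8)
= 431149389 + 384276336 - 271248950 - 214481126 + 118114304 + 82010177 - 34262962 - 20506255 + 6185689 + 3087735 - 614154 - 239943 + 26015 + 6842 - 231 - 22
= 483502844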